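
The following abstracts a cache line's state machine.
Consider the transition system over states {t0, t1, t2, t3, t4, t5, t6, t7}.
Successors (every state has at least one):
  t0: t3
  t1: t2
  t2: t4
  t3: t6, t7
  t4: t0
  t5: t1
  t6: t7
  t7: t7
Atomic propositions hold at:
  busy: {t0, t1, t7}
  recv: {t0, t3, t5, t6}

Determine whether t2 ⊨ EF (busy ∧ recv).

Yes

Sat(busy ∧ recv) = {t0}
EF (busy ∧ recv): least fixpoint, start Z0 = {t0}, add states with some successor in Z. Z1 = {t0, t4}; Z2 = {t0, t2, t4}; Z3 = {t0, t1, t2, t4}; Z4 = {t0, t1, t2, t4, t5}; fixed.
Sat(EF (busy ∧ recv)) = {t0, t1, t2, t4, t5}
t2 ∈ Sat(EF (busy ∧ recv)) = {t0, t1, t2, t4, t5}, so the formula holds at t2.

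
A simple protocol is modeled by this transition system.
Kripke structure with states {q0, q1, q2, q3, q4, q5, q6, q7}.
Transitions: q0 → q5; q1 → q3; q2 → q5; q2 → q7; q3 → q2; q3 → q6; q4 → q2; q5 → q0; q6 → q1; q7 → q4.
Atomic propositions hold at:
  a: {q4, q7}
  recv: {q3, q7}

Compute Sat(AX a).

Sat(AX a) = {s : every successor in {q4, q7}} = {q7}

{q7}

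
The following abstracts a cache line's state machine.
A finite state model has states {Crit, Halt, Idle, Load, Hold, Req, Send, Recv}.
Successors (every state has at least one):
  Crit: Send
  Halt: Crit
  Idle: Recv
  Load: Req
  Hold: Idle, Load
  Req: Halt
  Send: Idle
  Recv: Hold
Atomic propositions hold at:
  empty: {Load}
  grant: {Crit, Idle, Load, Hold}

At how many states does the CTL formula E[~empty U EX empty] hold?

Sat(~empty) = {Crit, Halt, Idle, Hold, Req, Send, Recv}
Sat(EX empty) = {s : some successor in {Load}} = {Hold}
E[~empty U EX empty]: least fixpoint, start Z0 = Sat(EX empty) = {Hold}, add states in Sat(~empty) with some successor in Z. Z1 = {Hold, Recv}; Z2 = {Idle, Hold, Recv}; Z3 = {Idle, Hold, Send, Recv}; Z4 = {Crit, Idle, Hold, Send, Recv}; Z5 = {Crit, Halt, Idle, Hold, Send, Recv}; Z6 = {Crit, Halt, Idle, Hold, Req, Send, Recv}; fixed.
Sat(E[~empty U EX empty]) = {Crit, Halt, Idle, Hold, Req, Send, Recv}
|Sat(E[~empty U EX empty])| = |{Crit, Halt, Idle, Hold, Req, Send, Recv}| = 7.

7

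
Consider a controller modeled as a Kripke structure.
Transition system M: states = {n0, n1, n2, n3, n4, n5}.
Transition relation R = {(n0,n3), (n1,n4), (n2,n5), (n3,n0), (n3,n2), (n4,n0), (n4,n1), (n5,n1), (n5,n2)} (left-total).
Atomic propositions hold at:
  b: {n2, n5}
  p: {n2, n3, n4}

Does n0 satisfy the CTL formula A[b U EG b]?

No

EG b: greatest fixpoint, start Z0 = {n2, n5}, keep only states in Sat with some successor in Z. Already a fixed point.
Sat(EG b) = {n2, n5}
A[b U EG b]: least fixpoint, start Z0 = Sat(EG b) = {n2, n5}, add states in Sat(b) with every successor in Z. Already a fixed point.
Sat(A[b U EG b]) = {n2, n5}
n0 ∉ Sat(A[b U EG b]) = {n2, n5}, so the formula does not hold at n0.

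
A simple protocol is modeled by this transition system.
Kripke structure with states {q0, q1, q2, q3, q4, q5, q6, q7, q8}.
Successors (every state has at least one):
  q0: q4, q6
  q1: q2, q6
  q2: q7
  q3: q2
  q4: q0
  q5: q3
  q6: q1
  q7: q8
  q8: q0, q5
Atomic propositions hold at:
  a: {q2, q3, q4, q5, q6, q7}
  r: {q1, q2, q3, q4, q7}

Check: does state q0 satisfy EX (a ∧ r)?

Sat(a ∧ r) = {q2, q3, q4, q7}
Sat(EX (a ∧ r)) = {s : some successor in {q2, q3, q4, q7}} = {q0, q1, q2, q3, q5}
q0 ∈ Sat(EX (a ∧ r)) = {q0, q1, q2, q3, q5}, so the formula holds at q0.

Yes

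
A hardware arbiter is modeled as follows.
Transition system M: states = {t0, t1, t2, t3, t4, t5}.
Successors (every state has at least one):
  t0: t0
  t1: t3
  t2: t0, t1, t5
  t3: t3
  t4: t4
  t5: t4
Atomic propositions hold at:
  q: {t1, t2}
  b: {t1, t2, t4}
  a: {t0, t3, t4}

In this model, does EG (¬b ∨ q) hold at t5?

Sat(¬b) = {t0, t3, t5}
Sat(¬b ∨ q) = {t0, t1, t2, t3, t5}
EG (¬b ∨ q): greatest fixpoint, start Z0 = {t0, t1, t2, t3, t5}, keep only states in Sat with some successor in Z. Z1 = {t0, t1, t2, t3}; fixed.
Sat(EG (¬b ∨ q)) = {t0, t1, t2, t3}
t5 ∉ Sat(EG (¬b ∨ q)) = {t0, t1, t2, t3}, so the formula does not hold at t5.

No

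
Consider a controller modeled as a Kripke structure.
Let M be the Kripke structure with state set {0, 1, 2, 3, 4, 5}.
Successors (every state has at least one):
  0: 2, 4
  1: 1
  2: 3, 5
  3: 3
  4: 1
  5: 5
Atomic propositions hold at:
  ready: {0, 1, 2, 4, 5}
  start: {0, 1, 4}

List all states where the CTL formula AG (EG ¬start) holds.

{2, 3, 5}

Sat(¬start) = {2, 3, 5}
EG ¬start: greatest fixpoint, start Z0 = {2, 3, 5}, keep only states in Sat with some successor in Z. Already a fixed point.
Sat(EG ¬start) = {2, 3, 5}
AG (EG ¬start): greatest fixpoint, start Z0 = {2, 3, 5}, keep only states in Sat with every successor in Z. Already a fixed point.
Sat(AG (EG ¬start)) = {2, 3, 5}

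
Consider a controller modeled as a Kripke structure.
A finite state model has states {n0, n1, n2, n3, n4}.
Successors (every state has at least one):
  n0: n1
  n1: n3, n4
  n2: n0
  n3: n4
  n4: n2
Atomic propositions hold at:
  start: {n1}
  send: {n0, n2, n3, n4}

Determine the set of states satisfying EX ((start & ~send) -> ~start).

{n1, n2, n3, n4}

Sat(~send) = {n1}
Sat(start & ~send) = {n1}
Sat(~start) = {n0, n2, n3, n4}
Sat((start & ~send) -> ~start) = {n0, n2, n3, n4}
Sat(EX ((start & ~send) -> ~start)) = {s : some successor in {n0, n2, n3, n4}} = {n1, n2, n3, n4}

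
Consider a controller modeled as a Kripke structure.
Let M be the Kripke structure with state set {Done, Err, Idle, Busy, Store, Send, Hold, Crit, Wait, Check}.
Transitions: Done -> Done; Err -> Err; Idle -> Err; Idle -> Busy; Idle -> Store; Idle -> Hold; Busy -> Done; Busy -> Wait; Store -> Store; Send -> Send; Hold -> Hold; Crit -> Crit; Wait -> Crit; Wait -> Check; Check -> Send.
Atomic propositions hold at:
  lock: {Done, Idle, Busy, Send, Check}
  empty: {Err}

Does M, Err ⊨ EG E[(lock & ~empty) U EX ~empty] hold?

No

Sat(~empty) = {Done, Idle, Busy, Store, Send, Hold, Crit, Wait, Check}
Sat(lock & ~empty) = {Done, Idle, Busy, Send, Check}
Sat(EX ~empty) = {s : some successor in {Done, Idle, Busy, Store, Send, Hold, Crit, Wait, Check}} = {Done, Idle, Busy, Store, Send, Hold, Crit, Wait, Check}
E[(lock & ~empty) U EX ~empty]: least fixpoint, start Z0 = Sat(EX ~empty) = {Done, Idle, Busy, Store, Send, Hold, Crit, Wait, Check}, add states in Sat(lock & ~empty) with some successor in Z. Already a fixed point.
Sat(E[(lock & ~empty) U EX ~empty]) = {Done, Idle, Busy, Store, Send, Hold, Crit, Wait, Check}
EG E[(lock & ~empty) U EX ~empty]: greatest fixpoint, start Z0 = {Done, Idle, Busy, Store, Send, Hold, Crit, Wait, Check}, keep only states in Sat with some successor in Z. Already a fixed point.
Sat(EG E[(lock & ~empty) U EX ~empty]) = {Done, Idle, Busy, Store, Send, Hold, Crit, Wait, Check}
Err ∉ Sat(EG E[(lock & ~empty) U EX ~empty]) = {Done, Idle, Busy, Store, Send, Hold, Crit, Wait, Check}, so the formula does not hold at Err.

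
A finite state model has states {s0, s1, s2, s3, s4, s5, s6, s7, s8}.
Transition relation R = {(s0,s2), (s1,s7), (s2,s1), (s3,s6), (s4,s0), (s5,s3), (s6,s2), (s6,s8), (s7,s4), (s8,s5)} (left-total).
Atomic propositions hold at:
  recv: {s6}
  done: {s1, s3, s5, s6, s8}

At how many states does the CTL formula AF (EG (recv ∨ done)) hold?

4

Sat(recv ∨ done) = {s1, s3, s5, s6, s8}
EG (recv ∨ done): greatest fixpoint, start Z0 = {s1, s3, s5, s6, s8}, keep only states in Sat with some successor in Z. Z1 = {s3, s5, s6, s8}; fixed.
Sat(EG (recv ∨ done)) = {s3, s5, s6, s8}
AF (EG (recv ∨ done)): least fixpoint, start Z0 = {s3, s5, s6, s8}, add states with every successor in Z. Already a fixed point.
Sat(AF (EG (recv ∨ done))) = {s3, s5, s6, s8}
|Sat(AF (EG (recv ∨ done)))| = |{s3, s5, s6, s8}| = 4.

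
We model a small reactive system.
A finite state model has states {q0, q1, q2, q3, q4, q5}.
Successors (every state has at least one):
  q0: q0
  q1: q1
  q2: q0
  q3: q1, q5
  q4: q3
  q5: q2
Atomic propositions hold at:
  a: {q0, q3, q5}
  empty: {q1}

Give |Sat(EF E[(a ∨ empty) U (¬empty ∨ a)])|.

Sat(a ∨ empty) = {q0, q1, q3, q5}
Sat(¬empty) = {q0, q2, q3, q4, q5}
Sat(¬empty ∨ a) = {q0, q2, q3, q4, q5}
E[(a ∨ empty) U (¬empty ∨ a)]: least fixpoint, start Z0 = Sat((¬empty ∨ a)) = {q0, q2, q3, q4, q5}, add states in Sat(a ∨ empty) with some successor in Z. Already a fixed point.
Sat(E[(a ∨ empty) U (¬empty ∨ a)]) = {q0, q2, q3, q4, q5}
EF E[(a ∨ empty) U (¬empty ∨ a)]: least fixpoint, start Z0 = {q0, q2, q3, q4, q5}, add states with some successor in Z. Already a fixed point.
Sat(EF E[(a ∨ empty) U (¬empty ∨ a)]) = {q0, q2, q3, q4, q5}
|Sat(EF E[(a ∨ empty) U (¬empty ∨ a)])| = |{q0, q2, q3, q4, q5}| = 5.

5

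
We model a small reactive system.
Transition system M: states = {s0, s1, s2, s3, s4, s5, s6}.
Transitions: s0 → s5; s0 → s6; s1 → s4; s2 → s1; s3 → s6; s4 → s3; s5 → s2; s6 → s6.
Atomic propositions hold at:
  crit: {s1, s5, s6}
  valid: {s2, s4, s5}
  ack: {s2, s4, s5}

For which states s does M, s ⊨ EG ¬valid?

{s0, s3, s6}

Sat(¬valid) = {s0, s1, s3, s6}
EG ¬valid: greatest fixpoint, start Z0 = {s0, s1, s3, s6}, keep only states in Sat with some successor in Z. Z1 = {s0, s3, s6}; fixed.
Sat(EG ¬valid) = {s0, s3, s6}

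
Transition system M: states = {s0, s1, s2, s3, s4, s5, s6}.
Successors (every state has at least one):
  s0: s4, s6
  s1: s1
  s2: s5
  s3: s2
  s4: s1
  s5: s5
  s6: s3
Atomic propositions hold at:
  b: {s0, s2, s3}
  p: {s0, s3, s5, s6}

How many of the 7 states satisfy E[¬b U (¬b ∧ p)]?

Sat(¬b) = {s1, s4, s5, s6}
Sat(¬b ∧ p) = {s5, s6}
E[¬b U (¬b ∧ p)]: least fixpoint, start Z0 = Sat((¬b ∧ p)) = {s5, s6}, add states in Sat(¬b) with some successor in Z. Already a fixed point.
Sat(E[¬b U (¬b ∧ p)]) = {s5, s6}
|Sat(E[¬b U (¬b ∧ p)])| = |{s5, s6}| = 2.

2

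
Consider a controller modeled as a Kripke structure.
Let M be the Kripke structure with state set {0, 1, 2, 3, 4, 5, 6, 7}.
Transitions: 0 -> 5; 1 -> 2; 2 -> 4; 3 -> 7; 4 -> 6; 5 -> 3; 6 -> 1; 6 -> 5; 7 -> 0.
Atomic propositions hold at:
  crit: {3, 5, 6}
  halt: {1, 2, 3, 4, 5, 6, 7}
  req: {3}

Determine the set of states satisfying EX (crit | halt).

Sat(crit | halt) = {1, 2, 3, 4, 5, 6, 7}
Sat(EX (crit | halt)) = {s : some successor in {1, 2, 3, 4, 5, 6, 7}} = {0, 1, 2, 3, 4, 5, 6}

{0, 1, 2, 3, 4, 5, 6}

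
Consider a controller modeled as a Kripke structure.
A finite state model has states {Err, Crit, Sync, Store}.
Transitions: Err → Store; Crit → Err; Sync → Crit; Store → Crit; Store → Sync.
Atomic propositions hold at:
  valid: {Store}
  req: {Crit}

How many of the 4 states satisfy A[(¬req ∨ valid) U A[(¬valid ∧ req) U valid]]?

Sat(¬req) = {Err, Sync, Store}
Sat(¬req ∨ valid) = {Err, Sync, Store}
Sat(¬valid) = {Err, Crit, Sync}
Sat(¬valid ∧ req) = {Crit}
A[(¬valid ∧ req) U valid]: least fixpoint, start Z0 = Sat(valid) = {Store}, add states in Sat(¬valid ∧ req) with every successor in Z. Already a fixed point.
Sat(A[(¬valid ∧ req) U valid]) = {Store}
A[(¬req ∨ valid) U A[(¬valid ∧ req) U valid]]: least fixpoint, start Z0 = Sat(A[(¬valid ∧ req) U valid]) = {Store}, add states in Sat(¬req ∨ valid) with every successor in Z. Z1 = {Err, Store}; fixed.
Sat(A[(¬req ∨ valid) U A[(¬valid ∧ req) U valid]]) = {Err, Store}
|Sat(A[(¬req ∨ valid) U A[(¬valid ∧ req) U valid]])| = |{Err, Store}| = 2.

2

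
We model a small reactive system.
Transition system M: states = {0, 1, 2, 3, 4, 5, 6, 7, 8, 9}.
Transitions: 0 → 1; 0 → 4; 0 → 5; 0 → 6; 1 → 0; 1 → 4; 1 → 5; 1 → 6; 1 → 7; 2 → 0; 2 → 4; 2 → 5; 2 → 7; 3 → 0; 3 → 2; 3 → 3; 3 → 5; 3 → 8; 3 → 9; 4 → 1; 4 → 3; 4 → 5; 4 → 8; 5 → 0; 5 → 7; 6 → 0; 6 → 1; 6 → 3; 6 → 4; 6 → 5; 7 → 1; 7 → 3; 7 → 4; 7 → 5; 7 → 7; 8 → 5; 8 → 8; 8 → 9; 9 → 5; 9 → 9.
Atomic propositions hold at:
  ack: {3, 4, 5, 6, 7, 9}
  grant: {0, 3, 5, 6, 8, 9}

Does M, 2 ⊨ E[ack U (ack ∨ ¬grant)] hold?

Sat(¬grant) = {1, 2, 4, 7}
Sat(ack ∨ ¬grant) = {1, 2, 3, 4, 5, 6, 7, 9}
E[ack U (ack ∨ ¬grant)]: least fixpoint, start Z0 = Sat((ack ∨ ¬grant)) = {1, 2, 3, 4, 5, 6, 7, 9}, add states in Sat(ack) with some successor in Z. Already a fixed point.
Sat(E[ack U (ack ∨ ¬grant)]) = {1, 2, 3, 4, 5, 6, 7, 9}
2 ∈ Sat(E[ack U (ack ∨ ¬grant)]) = {1, 2, 3, 4, 5, 6, 7, 9}, so the formula holds at 2.

Yes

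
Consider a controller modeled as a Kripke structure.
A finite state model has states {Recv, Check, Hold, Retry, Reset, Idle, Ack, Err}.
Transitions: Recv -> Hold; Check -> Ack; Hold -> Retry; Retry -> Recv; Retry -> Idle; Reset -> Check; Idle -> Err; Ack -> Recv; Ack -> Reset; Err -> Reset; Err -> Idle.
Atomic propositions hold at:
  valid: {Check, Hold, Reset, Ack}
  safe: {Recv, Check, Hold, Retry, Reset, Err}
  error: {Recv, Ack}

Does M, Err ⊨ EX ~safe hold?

Sat(~safe) = {Idle, Ack}
Sat(EX ~safe) = {s : some successor in {Idle, Ack}} = {Check, Retry, Err}
Err ∈ Sat(EX ~safe) = {Check, Retry, Err}, so the formula holds at Err.

Yes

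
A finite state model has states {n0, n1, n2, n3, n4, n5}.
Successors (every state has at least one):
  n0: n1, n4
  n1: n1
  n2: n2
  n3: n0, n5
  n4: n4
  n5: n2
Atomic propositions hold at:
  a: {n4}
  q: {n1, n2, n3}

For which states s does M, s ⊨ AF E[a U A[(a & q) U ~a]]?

{n0, n1, n2, n3, n5}

Sat(a & q) = ∅
Sat(~a) = {n0, n1, n2, n3, n5}
A[(a & q) U ~a]: least fixpoint, start Z0 = Sat(~a) = {n0, n1, n2, n3, n5}, add states in Sat(a & q) with every successor in Z. Already a fixed point.
Sat(A[(a & q) U ~a]) = {n0, n1, n2, n3, n5}
E[a U A[(a & q) U ~a]]: least fixpoint, start Z0 = Sat(A[(a & q) U ~a]) = {n0, n1, n2, n3, n5}, add states in Sat(a) with some successor in Z. Already a fixed point.
Sat(E[a U A[(a & q) U ~a]]) = {n0, n1, n2, n3, n5}
AF E[a U A[(a & q) U ~a]]: least fixpoint, start Z0 = {n0, n1, n2, n3, n5}, add states with every successor in Z. Already a fixed point.
Sat(AF E[a U A[(a & q) U ~a]]) = {n0, n1, n2, n3, n5}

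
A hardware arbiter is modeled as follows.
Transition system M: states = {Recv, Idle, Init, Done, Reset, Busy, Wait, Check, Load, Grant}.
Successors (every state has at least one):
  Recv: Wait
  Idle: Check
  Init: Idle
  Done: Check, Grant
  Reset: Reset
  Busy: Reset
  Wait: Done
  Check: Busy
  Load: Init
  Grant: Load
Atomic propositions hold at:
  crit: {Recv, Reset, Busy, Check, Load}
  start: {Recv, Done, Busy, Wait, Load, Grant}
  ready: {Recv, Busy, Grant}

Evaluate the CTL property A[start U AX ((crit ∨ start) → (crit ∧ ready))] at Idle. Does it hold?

Sat(crit ∨ start) = {Recv, Done, Reset, Busy, Wait, Check, Load, Grant}
Sat(crit ∧ ready) = {Recv, Busy}
Sat((crit ∨ start) → (crit ∧ ready)) = {Recv, Idle, Init, Busy}
Sat(AX ((crit ∨ start) → (crit ∧ ready))) = {s : every successor in {Recv, Idle, Init, Busy}} = {Init, Check, Load}
A[start U AX ((crit ∨ start) → (crit ∧ ready))]: least fixpoint, start Z0 = Sat(AX ((crit ∨ start) → (crit ∧ ready))) = {Init, Check, Load}, add states in Sat(start) with every successor in Z. Z1 = {Init, Check, Load, Grant}; Z2 = {Init, Done, Check, Load, Grant}; Z3 = {Init, Done, Wait, Check, Load, Grant}; Z4 = {Recv, Init, Done, Wait, Check, Load, Grant}; fixed.
Sat(A[start U AX ((crit ∨ start) → (crit ∧ ready))]) = {Recv, Init, Done, Wait, Check, Load, Grant}
Idle ∉ Sat(A[start U AX ((crit ∨ start) → (crit ∧ ready))]) = {Recv, Init, Done, Wait, Check, Load, Grant}, so the formula does not hold at Idle.

No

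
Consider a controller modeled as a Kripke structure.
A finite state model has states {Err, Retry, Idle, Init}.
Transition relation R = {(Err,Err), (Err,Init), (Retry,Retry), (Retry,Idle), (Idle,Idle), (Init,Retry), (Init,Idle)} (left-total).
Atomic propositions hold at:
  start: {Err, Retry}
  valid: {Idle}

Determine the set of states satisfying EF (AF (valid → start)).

Sat(valid → start) = {Err, Retry, Init}
AF (valid → start): least fixpoint, start Z0 = {Err, Retry, Init}, add states with every successor in Z. Already a fixed point.
Sat(AF (valid → start)) = {Err, Retry, Init}
EF (AF (valid → start)): least fixpoint, start Z0 = {Err, Retry, Init}, add states with some successor in Z. Already a fixed point.
Sat(EF (AF (valid → start))) = {Err, Retry, Init}

{Err, Retry, Init}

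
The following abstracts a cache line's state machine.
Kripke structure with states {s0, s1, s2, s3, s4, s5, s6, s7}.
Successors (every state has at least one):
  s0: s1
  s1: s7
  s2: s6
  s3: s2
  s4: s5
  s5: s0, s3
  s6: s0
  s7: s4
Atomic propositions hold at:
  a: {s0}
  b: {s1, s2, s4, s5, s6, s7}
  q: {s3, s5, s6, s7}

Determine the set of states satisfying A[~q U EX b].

Sat(~q) = {s0, s1, s2, s4}
Sat(EX b) = {s : some successor in {s1, s2, s4, s5, s6, s7}} = {s0, s1, s2, s3, s4, s7}
A[~q U EX b]: least fixpoint, start Z0 = Sat(EX b) = {s0, s1, s2, s3, s4, s7}, add states in Sat(~q) with every successor in Z. Already a fixed point.
Sat(A[~q U EX b]) = {s0, s1, s2, s3, s4, s7}

{s0, s1, s2, s3, s4, s7}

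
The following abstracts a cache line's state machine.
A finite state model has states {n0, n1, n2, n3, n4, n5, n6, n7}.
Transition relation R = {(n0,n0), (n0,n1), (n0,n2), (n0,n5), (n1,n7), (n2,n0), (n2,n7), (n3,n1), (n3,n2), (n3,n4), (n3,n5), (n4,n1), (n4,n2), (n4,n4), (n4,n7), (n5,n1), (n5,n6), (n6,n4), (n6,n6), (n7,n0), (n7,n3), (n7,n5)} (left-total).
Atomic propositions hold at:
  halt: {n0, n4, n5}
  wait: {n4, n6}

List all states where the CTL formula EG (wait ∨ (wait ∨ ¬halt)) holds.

{n1, n2, n3, n4, n6, n7}

Sat(¬halt) = {n1, n2, n3, n6, n7}
Sat(wait ∨ ¬halt) = {n1, n2, n3, n4, n6, n7}
Sat(wait ∨ (wait ∨ ¬halt)) = {n1, n2, n3, n4, n6, n7}
EG (wait ∨ (wait ∨ ¬halt)): greatest fixpoint, start Z0 = {n1, n2, n3, n4, n6, n7}, keep only states in Sat with some successor in Z. Already a fixed point.
Sat(EG (wait ∨ (wait ∨ ¬halt))) = {n1, n2, n3, n4, n6, n7}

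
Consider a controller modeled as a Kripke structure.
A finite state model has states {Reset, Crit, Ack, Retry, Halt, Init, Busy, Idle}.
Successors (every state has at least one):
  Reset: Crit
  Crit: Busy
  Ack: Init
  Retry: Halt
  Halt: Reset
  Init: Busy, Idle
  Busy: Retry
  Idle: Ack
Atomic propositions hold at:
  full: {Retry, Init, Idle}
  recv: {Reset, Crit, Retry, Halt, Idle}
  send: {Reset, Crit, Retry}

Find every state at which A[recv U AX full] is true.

{Reset, Crit, Ack, Retry, Halt, Busy, Idle}

Sat(AX full) = {s : every successor in {Retry, Init, Idle}} = {Ack, Busy}
A[recv U AX full]: least fixpoint, start Z0 = Sat(AX full) = {Ack, Busy}, add states in Sat(recv) with every successor in Z. Z1 = {Crit, Ack, Busy, Idle}; Z2 = {Reset, Crit, Ack, Busy, Idle}; Z3 = {Reset, Crit, Ack, Halt, Busy, Idle}; Z4 = {Reset, Crit, Ack, Retry, Halt, Busy, Idle}; fixed.
Sat(A[recv U AX full]) = {Reset, Crit, Ack, Retry, Halt, Busy, Idle}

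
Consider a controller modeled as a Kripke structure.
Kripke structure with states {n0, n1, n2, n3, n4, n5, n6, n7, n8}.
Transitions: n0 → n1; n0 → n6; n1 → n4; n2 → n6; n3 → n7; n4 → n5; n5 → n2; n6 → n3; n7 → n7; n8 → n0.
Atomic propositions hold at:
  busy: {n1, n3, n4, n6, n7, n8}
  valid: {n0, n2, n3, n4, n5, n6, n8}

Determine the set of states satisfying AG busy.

AG busy: greatest fixpoint, start Z0 = {n1, n3, n4, n6, n7, n8}, keep only states in Sat with every successor in Z. Z1 = {n1, n3, n6, n7}; Z2 = {n3, n6, n7}; fixed.
Sat(AG busy) = {n3, n6, n7}

{n3, n6, n7}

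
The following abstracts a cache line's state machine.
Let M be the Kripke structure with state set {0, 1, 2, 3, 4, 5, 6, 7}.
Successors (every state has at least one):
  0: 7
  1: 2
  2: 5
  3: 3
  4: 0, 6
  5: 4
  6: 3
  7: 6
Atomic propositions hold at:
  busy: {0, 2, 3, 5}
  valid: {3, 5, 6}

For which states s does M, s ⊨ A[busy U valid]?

A[busy U valid]: least fixpoint, start Z0 = Sat(valid) = {3, 5, 6}, add states in Sat(busy) with every successor in Z. Z1 = {2, 3, 5, 6}; fixed.
Sat(A[busy U valid]) = {2, 3, 5, 6}

{2, 3, 5, 6}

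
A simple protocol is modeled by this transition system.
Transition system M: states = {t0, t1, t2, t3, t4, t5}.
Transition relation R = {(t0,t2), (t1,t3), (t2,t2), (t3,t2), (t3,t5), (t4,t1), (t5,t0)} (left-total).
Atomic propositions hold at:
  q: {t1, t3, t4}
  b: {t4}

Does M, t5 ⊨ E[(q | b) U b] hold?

Sat(q | b) = {t1, t3, t4}
E[(q | b) U b]: least fixpoint, start Z0 = Sat(b) = {t4}, add states in Sat(q | b) with some successor in Z. Already a fixed point.
Sat(E[(q | b) U b]) = {t4}
t5 ∉ Sat(E[(q | b) U b]) = {t4}, so the formula does not hold at t5.

No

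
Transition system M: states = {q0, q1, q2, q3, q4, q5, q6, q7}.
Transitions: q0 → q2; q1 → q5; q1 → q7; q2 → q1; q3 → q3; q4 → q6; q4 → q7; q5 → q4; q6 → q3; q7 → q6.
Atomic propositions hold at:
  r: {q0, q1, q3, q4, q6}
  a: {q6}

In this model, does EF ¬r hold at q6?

No

Sat(¬r) = {q2, q5, q7}
EF ¬r: least fixpoint, start Z0 = {q2, q5, q7}, add states with some successor in Z. Z1 = {q0, q1, q2, q4, q5, q7}; fixed.
Sat(EF ¬r) = {q0, q1, q2, q4, q5, q7}
q6 ∉ Sat(EF ¬r) = {q0, q1, q2, q4, q5, q7}, so the formula does not hold at q6.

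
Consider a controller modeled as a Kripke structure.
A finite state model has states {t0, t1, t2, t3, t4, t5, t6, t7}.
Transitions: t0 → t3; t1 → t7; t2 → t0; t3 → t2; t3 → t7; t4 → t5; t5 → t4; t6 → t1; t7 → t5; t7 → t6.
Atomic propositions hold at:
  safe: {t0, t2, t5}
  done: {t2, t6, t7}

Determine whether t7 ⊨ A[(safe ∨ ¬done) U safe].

No

Sat(¬done) = {t0, t1, t3, t4, t5}
Sat(safe ∨ ¬done) = {t0, t1, t2, t3, t4, t5}
A[(safe ∨ ¬done) U safe]: least fixpoint, start Z0 = Sat(safe) = {t0, t2, t5}, add states in Sat(safe ∨ ¬done) with every successor in Z. Z1 = {t0, t2, t4, t5}; fixed.
Sat(A[(safe ∨ ¬done) U safe]) = {t0, t2, t4, t5}
t7 ∉ Sat(A[(safe ∨ ¬done) U safe]) = {t0, t2, t4, t5}, so the formula does not hold at t7.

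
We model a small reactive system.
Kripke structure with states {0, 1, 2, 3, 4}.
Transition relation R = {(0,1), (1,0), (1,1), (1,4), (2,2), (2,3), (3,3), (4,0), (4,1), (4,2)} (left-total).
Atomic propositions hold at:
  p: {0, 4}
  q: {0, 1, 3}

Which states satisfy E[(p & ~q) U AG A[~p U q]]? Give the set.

Sat(~q) = {2, 4}
Sat(p & ~q) = {4}
Sat(~p) = {1, 2, 3}
A[~p U q]: least fixpoint, start Z0 = Sat(q) = {0, 1, 3}, add states in Sat(~p) with every successor in Z. Already a fixed point.
Sat(A[~p U q]) = {0, 1, 3}
AG A[~p U q]: greatest fixpoint, start Z0 = {0, 1, 3}, keep only states in Sat with every successor in Z. Z1 = {0, 3}; Z2 = {3}; fixed.
Sat(AG A[~p U q]) = {3}
E[(p & ~q) U AG A[~p U q]]: least fixpoint, start Z0 = Sat(AG A[~p U q]) = {3}, add states in Sat(p & ~q) with some successor in Z. Already a fixed point.
Sat(E[(p & ~q) U AG A[~p U q]]) = {3}

{3}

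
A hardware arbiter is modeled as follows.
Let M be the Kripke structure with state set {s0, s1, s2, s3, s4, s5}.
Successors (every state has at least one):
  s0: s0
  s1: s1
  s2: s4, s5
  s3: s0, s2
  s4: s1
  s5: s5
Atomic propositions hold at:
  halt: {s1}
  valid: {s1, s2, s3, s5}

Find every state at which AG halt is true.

{s1}

AG halt: greatest fixpoint, start Z0 = {s1}, keep only states in Sat with every successor in Z. Already a fixed point.
Sat(AG halt) = {s1}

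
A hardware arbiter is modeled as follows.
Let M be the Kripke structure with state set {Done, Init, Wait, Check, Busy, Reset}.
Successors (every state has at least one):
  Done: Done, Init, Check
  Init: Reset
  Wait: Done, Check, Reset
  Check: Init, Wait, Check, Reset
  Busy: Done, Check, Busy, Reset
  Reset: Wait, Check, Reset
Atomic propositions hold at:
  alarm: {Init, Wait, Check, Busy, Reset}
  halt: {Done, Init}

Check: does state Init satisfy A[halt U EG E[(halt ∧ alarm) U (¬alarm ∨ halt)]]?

Sat(halt ∧ alarm) = {Init}
Sat(¬alarm) = {Done}
Sat(¬alarm ∨ halt) = {Done, Init}
E[(halt ∧ alarm) U (¬alarm ∨ halt)]: least fixpoint, start Z0 = Sat((¬alarm ∨ halt)) = {Done, Init}, add states in Sat(halt ∧ alarm) with some successor in Z. Already a fixed point.
Sat(E[(halt ∧ alarm) U (¬alarm ∨ halt)]) = {Done, Init}
EG E[(halt ∧ alarm) U (¬alarm ∨ halt)]: greatest fixpoint, start Z0 = {Done, Init}, keep only states in Sat with some successor in Z. Z1 = {Done}; fixed.
Sat(EG E[(halt ∧ alarm) U (¬alarm ∨ halt)]) = {Done}
A[halt U EG E[(halt ∧ alarm) U (¬alarm ∨ halt)]]: least fixpoint, start Z0 = Sat(EG E[(halt ∧ alarm) U (¬alarm ∨ halt)]) = {Done}, add states in Sat(halt) with every successor in Z. Already a fixed point.
Sat(A[halt U EG E[(halt ∧ alarm) U (¬alarm ∨ halt)]]) = {Done}
Init ∉ Sat(A[halt U EG E[(halt ∧ alarm) U (¬alarm ∨ halt)]]) = {Done}, so the formula does not hold at Init.

No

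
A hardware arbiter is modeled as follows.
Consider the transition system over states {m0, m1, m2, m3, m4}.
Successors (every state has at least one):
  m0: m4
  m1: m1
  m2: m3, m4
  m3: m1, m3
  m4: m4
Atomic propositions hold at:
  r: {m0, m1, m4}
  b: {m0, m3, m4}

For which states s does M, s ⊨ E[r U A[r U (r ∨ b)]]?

{m0, m1, m3, m4}

Sat(r ∨ b) = {m0, m1, m3, m4}
A[r U (r ∨ b)]: least fixpoint, start Z0 = Sat((r ∨ b)) = {m0, m1, m3, m4}, add states in Sat(r) with every successor in Z. Already a fixed point.
Sat(A[r U (r ∨ b)]) = {m0, m1, m3, m4}
E[r U A[r U (r ∨ b)]]: least fixpoint, start Z0 = Sat(A[r U (r ∨ b)]) = {m0, m1, m3, m4}, add states in Sat(r) with some successor in Z. Already a fixed point.
Sat(E[r U A[r U (r ∨ b)]]) = {m0, m1, m3, m4}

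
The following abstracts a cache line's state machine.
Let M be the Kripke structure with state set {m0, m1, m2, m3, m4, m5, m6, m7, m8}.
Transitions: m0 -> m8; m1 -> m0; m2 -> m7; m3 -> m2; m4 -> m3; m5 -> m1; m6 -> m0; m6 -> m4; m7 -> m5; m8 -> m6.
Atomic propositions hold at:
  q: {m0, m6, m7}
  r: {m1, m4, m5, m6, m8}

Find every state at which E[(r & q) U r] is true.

{m1, m4, m5, m6, m8}

Sat(r & q) = {m6}
E[(r & q) U r]: least fixpoint, start Z0 = Sat(r) = {m1, m4, m5, m6, m8}, add states in Sat(r & q) with some successor in Z. Already a fixed point.
Sat(E[(r & q) U r]) = {m1, m4, m5, m6, m8}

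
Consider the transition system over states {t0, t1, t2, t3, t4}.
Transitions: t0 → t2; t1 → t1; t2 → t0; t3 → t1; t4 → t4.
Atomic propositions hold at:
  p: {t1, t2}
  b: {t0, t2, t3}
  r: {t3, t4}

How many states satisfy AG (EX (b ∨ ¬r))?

4

Sat(¬r) = {t0, t1, t2}
Sat(b ∨ ¬r) = {t0, t1, t2, t3}
Sat(EX (b ∨ ¬r)) = {s : some successor in {t0, t1, t2, t3}} = {t0, t1, t2, t3}
AG (EX (b ∨ ¬r)): greatest fixpoint, start Z0 = {t0, t1, t2, t3}, keep only states in Sat with every successor in Z. Already a fixed point.
Sat(AG (EX (b ∨ ¬r))) = {t0, t1, t2, t3}
|Sat(AG (EX (b ∨ ¬r)))| = |{t0, t1, t2, t3}| = 4.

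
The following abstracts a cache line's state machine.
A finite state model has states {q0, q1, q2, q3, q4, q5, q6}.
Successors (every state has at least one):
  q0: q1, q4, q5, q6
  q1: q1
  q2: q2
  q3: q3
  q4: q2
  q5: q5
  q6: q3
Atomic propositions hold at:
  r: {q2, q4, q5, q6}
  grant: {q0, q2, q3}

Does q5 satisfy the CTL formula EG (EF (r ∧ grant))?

No

Sat(r ∧ grant) = {q2}
EF (r ∧ grant): least fixpoint, start Z0 = {q2}, add states with some successor in Z. Z1 = {q2, q4}; Z2 = {q0, q2, q4}; fixed.
Sat(EF (r ∧ grant)) = {q0, q2, q4}
EG (EF (r ∧ grant)): greatest fixpoint, start Z0 = {q0, q2, q4}, keep only states in Sat with some successor in Z. Already a fixed point.
Sat(EG (EF (r ∧ grant))) = {q0, q2, q4}
q5 ∉ Sat(EG (EF (r ∧ grant))) = {q0, q2, q4}, so the formula does not hold at q5.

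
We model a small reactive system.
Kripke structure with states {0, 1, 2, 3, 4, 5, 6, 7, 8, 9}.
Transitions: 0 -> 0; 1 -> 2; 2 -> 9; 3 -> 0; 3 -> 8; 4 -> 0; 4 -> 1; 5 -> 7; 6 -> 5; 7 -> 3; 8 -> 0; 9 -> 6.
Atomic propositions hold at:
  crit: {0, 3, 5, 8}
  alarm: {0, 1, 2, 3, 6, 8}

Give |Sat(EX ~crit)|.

5

Sat(~crit) = {1, 2, 4, 6, 7, 9}
Sat(EX ~crit) = {s : some successor in {1, 2, 4, 6, 7, 9}} = {1, 2, 4, 5, 9}
|Sat(EX ~crit)| = |{1, 2, 4, 5, 9}| = 5.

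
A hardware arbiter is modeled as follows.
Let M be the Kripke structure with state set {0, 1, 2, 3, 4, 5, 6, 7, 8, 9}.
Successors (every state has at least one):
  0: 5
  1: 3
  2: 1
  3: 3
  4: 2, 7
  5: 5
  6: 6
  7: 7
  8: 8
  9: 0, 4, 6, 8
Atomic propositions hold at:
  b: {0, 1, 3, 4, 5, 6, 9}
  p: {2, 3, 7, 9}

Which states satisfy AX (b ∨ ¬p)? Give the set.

{0, 1, 2, 3, 5, 6, 8, 9}

Sat(¬p) = {0, 1, 4, 5, 6, 8}
Sat(b ∨ ¬p) = {0, 1, 3, 4, 5, 6, 8, 9}
Sat(AX (b ∨ ¬p)) = {s : every successor in {0, 1, 3, 4, 5, 6, 8, 9}} = {0, 1, 2, 3, 5, 6, 8, 9}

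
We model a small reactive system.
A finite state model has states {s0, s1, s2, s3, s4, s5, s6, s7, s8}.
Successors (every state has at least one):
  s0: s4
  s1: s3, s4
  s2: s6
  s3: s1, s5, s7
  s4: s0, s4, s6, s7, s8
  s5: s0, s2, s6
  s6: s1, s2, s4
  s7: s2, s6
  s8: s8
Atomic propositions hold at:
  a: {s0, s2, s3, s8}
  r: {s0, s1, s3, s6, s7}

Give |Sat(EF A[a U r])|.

A[a U r]: least fixpoint, start Z0 = Sat(r) = {s0, s1, s3, s6, s7}, add states in Sat(a) with every successor in Z. Z1 = {s0, s1, s2, s3, s6, s7}; fixed.
Sat(A[a U r]) = {s0, s1, s2, s3, s6, s7}
EF A[a U r]: least fixpoint, start Z0 = {s0, s1, s2, s3, s6, s7}, add states with some successor in Z. Z1 = {s0, s1, s2, s3, s4, s5, s6, s7}; fixed.
Sat(EF A[a U r]) = {s0, s1, s2, s3, s4, s5, s6, s7}
|Sat(EF A[a U r])| = |{s0, s1, s2, s3, s4, s5, s6, s7}| = 8.

8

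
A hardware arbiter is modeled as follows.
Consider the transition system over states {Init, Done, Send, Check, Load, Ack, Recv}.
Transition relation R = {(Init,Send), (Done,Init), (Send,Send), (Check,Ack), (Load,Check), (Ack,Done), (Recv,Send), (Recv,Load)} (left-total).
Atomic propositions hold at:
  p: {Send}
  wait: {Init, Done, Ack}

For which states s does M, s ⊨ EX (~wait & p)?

{Init, Send, Recv}

Sat(~wait) = {Send, Check, Load, Recv}
Sat(~wait & p) = {Send}
Sat(EX (~wait & p)) = {s : some successor in {Send}} = {Init, Send, Recv}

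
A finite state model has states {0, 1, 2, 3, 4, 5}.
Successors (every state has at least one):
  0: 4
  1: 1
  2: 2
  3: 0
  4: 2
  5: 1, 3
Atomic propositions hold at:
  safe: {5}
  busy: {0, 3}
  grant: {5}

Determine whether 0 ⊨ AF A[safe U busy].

Yes

A[safe U busy]: least fixpoint, start Z0 = Sat(busy) = {0, 3}, add states in Sat(safe) with every successor in Z. Already a fixed point.
Sat(A[safe U busy]) = {0, 3}
AF A[safe U busy]: least fixpoint, start Z0 = {0, 3}, add states with every successor in Z. Already a fixed point.
Sat(AF A[safe U busy]) = {0, 3}
0 ∈ Sat(AF A[safe U busy]) = {0, 3}, so the formula holds at 0.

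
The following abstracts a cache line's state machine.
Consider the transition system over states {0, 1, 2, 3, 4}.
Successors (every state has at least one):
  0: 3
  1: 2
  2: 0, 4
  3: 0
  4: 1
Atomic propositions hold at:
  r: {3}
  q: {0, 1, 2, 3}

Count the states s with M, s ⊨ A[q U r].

2

A[q U r]: least fixpoint, start Z0 = Sat(r) = {3}, add states in Sat(q) with every successor in Z. Z1 = {0, 3}; fixed.
Sat(A[q U r]) = {0, 3}
|Sat(A[q U r])| = |{0, 3}| = 2.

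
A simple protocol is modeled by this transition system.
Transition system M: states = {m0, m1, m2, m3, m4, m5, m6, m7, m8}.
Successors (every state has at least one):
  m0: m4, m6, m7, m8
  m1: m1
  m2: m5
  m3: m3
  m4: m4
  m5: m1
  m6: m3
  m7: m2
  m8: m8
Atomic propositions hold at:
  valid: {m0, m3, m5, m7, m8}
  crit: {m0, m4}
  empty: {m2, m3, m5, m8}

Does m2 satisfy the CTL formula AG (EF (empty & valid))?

No

Sat(empty & valid) = {m3, m5, m8}
EF (empty & valid): least fixpoint, start Z0 = {m3, m5, m8}, add states with some successor in Z. Z1 = {m0, m2, m3, m5, m6, m8}; Z2 = {m0, m2, m3, m5, m6, m7, m8}; fixed.
Sat(EF (empty & valid)) = {m0, m2, m3, m5, m6, m7, m8}
AG (EF (empty & valid)): greatest fixpoint, start Z0 = {m0, m2, m3, m5, m6, m7, m8}, keep only states in Sat with every successor in Z. Z1 = {m2, m3, m6, m7, m8}; Z2 = {m3, m6, m7, m8}; Z3 = {m3, m6, m8}; fixed.
Sat(AG (EF (empty & valid))) = {m3, m6, m8}
m2 ∉ Sat(AG (EF (empty & valid))) = {m3, m6, m8}, so the formula does not hold at m2.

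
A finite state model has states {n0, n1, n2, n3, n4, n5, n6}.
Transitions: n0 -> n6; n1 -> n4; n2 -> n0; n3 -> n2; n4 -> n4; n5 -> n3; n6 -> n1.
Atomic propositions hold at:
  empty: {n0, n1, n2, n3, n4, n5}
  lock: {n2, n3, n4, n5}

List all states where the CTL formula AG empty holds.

{n1, n4}

AG empty: greatest fixpoint, start Z0 = {n0, n1, n2, n3, n4, n5}, keep only states in Sat with every successor in Z. Z1 = {n1, n2, n3, n4, n5}; Z2 = {n1, n3, n4, n5}; Z3 = {n1, n4, n5}; Z4 = {n1, n4}; fixed.
Sat(AG empty) = {n1, n4}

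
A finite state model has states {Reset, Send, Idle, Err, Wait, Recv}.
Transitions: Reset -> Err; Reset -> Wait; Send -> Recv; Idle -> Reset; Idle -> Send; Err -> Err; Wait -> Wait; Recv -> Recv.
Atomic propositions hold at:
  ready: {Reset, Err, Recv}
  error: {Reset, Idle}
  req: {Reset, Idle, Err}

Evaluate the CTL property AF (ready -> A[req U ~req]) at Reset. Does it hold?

Sat(~req) = {Send, Wait, Recv}
A[req U ~req]: least fixpoint, start Z0 = Sat(~req) = {Send, Wait, Recv}, add states in Sat(req) with every successor in Z. Already a fixed point.
Sat(A[req U ~req]) = {Send, Wait, Recv}
Sat(ready -> A[req U ~req]) = {Send, Idle, Wait, Recv}
AF (ready -> A[req U ~req]): least fixpoint, start Z0 = {Send, Idle, Wait, Recv}, add states with every successor in Z. Already a fixed point.
Sat(AF (ready -> A[req U ~req])) = {Send, Idle, Wait, Recv}
Reset ∉ Sat(AF (ready -> A[req U ~req])) = {Send, Idle, Wait, Recv}, so the formula does not hold at Reset.

No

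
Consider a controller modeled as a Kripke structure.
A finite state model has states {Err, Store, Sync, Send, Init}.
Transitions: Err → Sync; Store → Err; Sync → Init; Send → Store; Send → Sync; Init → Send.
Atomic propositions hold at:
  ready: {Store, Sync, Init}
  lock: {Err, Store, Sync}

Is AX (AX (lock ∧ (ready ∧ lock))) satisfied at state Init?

Yes

Sat(ready ∧ lock) = {Store, Sync}
Sat(lock ∧ (ready ∧ lock)) = {Store, Sync}
Sat(AX (lock ∧ (ready ∧ lock))) = {s : every successor in {Store, Sync}} = {Err, Send}
Sat(AX (AX (lock ∧ (ready ∧ lock)))) = {s : every successor in {Err, Send}} = {Store, Init}
Init ∈ Sat(AX (AX (lock ∧ (ready ∧ lock)))) = {Store, Init}, so the formula holds at Init.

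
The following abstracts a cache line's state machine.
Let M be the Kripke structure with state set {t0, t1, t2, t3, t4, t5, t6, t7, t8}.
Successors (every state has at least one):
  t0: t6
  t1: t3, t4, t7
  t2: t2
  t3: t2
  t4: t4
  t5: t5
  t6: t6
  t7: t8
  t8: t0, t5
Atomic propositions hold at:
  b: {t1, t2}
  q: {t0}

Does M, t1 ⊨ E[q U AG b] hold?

AG b: greatest fixpoint, start Z0 = {t1, t2}, keep only states in Sat with every successor in Z. Z1 = {t2}; fixed.
Sat(AG b) = {t2}
E[q U AG b]: least fixpoint, start Z0 = Sat(AG b) = {t2}, add states in Sat(q) with some successor in Z. Already a fixed point.
Sat(E[q U AG b]) = {t2}
t1 ∉ Sat(E[q U AG b]) = {t2}, so the formula does not hold at t1.

No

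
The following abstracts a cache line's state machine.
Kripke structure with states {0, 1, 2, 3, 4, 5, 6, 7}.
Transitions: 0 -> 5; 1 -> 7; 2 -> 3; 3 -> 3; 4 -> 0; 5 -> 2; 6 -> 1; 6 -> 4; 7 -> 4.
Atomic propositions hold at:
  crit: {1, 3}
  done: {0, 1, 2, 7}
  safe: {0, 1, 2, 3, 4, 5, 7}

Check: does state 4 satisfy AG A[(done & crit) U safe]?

Sat(done & crit) = {1}
A[(done & crit) U safe]: least fixpoint, start Z0 = Sat(safe) = {0, 1, 2, 3, 4, 5, 7}, add states in Sat(done & crit) with every successor in Z. Already a fixed point.
Sat(A[(done & crit) U safe]) = {0, 1, 2, 3, 4, 5, 7}
AG A[(done & crit) U safe]: greatest fixpoint, start Z0 = {0, 1, 2, 3, 4, 5, 7}, keep only states in Sat with every successor in Z. Already a fixed point.
Sat(AG A[(done & crit) U safe]) = {0, 1, 2, 3, 4, 5, 7}
4 ∈ Sat(AG A[(done & crit) U safe]) = {0, 1, 2, 3, 4, 5, 7}, so the formula holds at 4.

Yes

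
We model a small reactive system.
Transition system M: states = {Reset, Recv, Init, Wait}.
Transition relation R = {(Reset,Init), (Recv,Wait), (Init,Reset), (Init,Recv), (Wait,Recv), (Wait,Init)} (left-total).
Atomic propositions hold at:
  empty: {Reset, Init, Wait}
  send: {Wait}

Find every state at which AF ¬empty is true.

Sat(¬empty) = {Recv}
AF ¬empty: least fixpoint, start Z0 = {Recv}, add states with every successor in Z. Already a fixed point.
Sat(AF ¬empty) = {Recv}

{Recv}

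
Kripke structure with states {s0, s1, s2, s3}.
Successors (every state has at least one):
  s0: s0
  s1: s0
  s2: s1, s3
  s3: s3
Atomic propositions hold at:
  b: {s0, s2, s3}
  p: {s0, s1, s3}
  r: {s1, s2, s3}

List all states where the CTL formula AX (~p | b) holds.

Sat(~p) = {s2}
Sat(~p | b) = {s0, s2, s3}
Sat(AX (~p | b)) = {s : every successor in {s0, s2, s3}} = {s0, s1, s3}

{s0, s1, s3}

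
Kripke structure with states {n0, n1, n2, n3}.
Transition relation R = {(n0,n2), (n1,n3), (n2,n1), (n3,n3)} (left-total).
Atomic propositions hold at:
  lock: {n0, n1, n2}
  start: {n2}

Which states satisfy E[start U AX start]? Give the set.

Sat(AX start) = {s : every successor in {n2}} = {n0}
E[start U AX start]: least fixpoint, start Z0 = Sat(AX start) = {n0}, add states in Sat(start) with some successor in Z. Already a fixed point.
Sat(E[start U AX start]) = {n0}

{n0}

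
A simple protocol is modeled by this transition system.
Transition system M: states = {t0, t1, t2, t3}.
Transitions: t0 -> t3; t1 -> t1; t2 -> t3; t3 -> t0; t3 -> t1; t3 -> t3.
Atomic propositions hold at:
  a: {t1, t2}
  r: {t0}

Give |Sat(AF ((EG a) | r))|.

2

EG a: greatest fixpoint, start Z0 = {t1, t2}, keep only states in Sat with some successor in Z. Z1 = {t1}; fixed.
Sat(EG a) = {t1}
Sat((EG a) | r) = {t0, t1}
AF ((EG a) | r): least fixpoint, start Z0 = {t0, t1}, add states with every successor in Z. Already a fixed point.
Sat(AF ((EG a) | r)) = {t0, t1}
|Sat(AF ((EG a) | r))| = |{t0, t1}| = 2.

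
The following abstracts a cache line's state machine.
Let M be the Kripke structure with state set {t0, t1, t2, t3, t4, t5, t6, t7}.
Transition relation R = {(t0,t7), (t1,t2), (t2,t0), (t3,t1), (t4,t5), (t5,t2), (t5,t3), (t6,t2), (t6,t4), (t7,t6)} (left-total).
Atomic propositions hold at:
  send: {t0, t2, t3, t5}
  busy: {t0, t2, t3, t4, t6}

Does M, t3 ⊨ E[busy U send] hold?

Yes

E[busy U send]: least fixpoint, start Z0 = Sat(send) = {t0, t2, t3, t5}, add states in Sat(busy) with some successor in Z. Z1 = {t0, t2, t3, t4, t5, t6}; fixed.
Sat(E[busy U send]) = {t0, t2, t3, t4, t5, t6}
t3 ∈ Sat(E[busy U send]) = {t0, t2, t3, t4, t5, t6}, so the formula holds at t3.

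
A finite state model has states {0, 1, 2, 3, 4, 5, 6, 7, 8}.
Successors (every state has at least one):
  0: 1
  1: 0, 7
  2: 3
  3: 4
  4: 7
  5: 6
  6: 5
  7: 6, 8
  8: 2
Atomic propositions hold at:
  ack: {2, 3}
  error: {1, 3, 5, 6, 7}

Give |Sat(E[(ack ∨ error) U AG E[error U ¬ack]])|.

Sat(ack ∨ error) = {1, 2, 3, 5, 6, 7}
Sat(¬ack) = {0, 1, 4, 5, 6, 7, 8}
E[error U ¬ack]: least fixpoint, start Z0 = Sat(¬ack) = {0, 1, 4, 5, 6, 7, 8}, add states in Sat(error) with some successor in Z. Z1 = {0, 1, 3, 4, 5, 6, 7, 8}; fixed.
Sat(E[error U ¬ack]) = {0, 1, 3, 4, 5, 6, 7, 8}
AG E[error U ¬ack]: greatest fixpoint, start Z0 = {0, 1, 3, 4, 5, 6, 7, 8}, keep only states in Sat with every successor in Z. Z1 = {0, 1, 3, 4, 5, 6, 7}; Z2 = {0, 1, 3, 4, 5, 6}; Z3 = {0, 3, 5, 6}; Z4 = {5, 6}; fixed.
Sat(AG E[error U ¬ack]) = {5, 6}
E[(ack ∨ error) U AG E[error U ¬ack]]: least fixpoint, start Z0 = Sat(AG E[error U ¬ack]) = {5, 6}, add states in Sat(ack ∨ error) with some successor in Z. Z1 = {5, 6, 7}; Z2 = {1, 5, 6, 7}; fixed.
Sat(E[(ack ∨ error) U AG E[error U ¬ack]]) = {1, 5, 6, 7}
|Sat(E[(ack ∨ error) U AG E[error U ¬ack]])| = |{1, 5, 6, 7}| = 4.

4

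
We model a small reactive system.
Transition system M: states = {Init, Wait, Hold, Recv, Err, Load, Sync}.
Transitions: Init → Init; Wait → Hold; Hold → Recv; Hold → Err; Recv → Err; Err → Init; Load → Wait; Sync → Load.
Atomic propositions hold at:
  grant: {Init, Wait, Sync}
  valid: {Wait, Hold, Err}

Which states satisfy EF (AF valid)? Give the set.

AF valid: least fixpoint, start Z0 = {Wait, Hold, Err}, add states with every successor in Z. Z1 = {Wait, Hold, Recv, Err, Load}; Z2 = {Wait, Hold, Recv, Err, Load, Sync}; fixed.
Sat(AF valid) = {Wait, Hold, Recv, Err, Load, Sync}
EF (AF valid): least fixpoint, start Z0 = {Wait, Hold, Recv, Err, Load, Sync}, add states with some successor in Z. Already a fixed point.
Sat(EF (AF valid)) = {Wait, Hold, Recv, Err, Load, Sync}

{Wait, Hold, Recv, Err, Load, Sync}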